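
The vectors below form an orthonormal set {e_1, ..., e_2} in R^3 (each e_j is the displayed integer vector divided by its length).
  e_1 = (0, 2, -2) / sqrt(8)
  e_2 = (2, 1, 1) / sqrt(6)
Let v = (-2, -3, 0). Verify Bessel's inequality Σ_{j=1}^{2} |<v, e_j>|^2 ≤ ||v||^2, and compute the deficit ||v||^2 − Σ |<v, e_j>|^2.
Σ |<v, e_j>|^2 = 38/3; ||v||^2 = 13; deficit = 1/3

Write each e_j = u_j / sqrt(<u_j, u_j>) where u_j is the displayed integer vector. Then <v, e_j> = <v, u_j> / sqrt(<u_j, u_j>), so |<v, e_j>|^2 = <v, u_j>^2 / <u_j, u_j>.
Coefficients: <v, e_1> = -6/sqrt(8), <v, e_2> = -7/sqrt(6).
Square and sum: Σ |<v, e_j>|^2 = 38/3.
Compute ||v||^2 = v·v = 13.
Deficit = 13 − 38/3 = 1/3 ≥ 0, confirming Bessel's inequality. (The deficit equals ||v − Σ <v,e_j> e_j||^2, the squared distance from v to span{e_j}.)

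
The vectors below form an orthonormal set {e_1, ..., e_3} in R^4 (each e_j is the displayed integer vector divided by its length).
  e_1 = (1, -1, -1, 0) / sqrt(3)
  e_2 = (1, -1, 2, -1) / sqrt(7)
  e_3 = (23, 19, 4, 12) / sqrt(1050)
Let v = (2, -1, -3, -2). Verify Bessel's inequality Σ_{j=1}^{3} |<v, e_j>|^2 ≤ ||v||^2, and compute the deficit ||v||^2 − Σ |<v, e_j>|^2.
Σ |<v, e_j>|^2 = 611/50; ||v||^2 = 18; deficit = 289/50

Write each e_j = u_j / sqrt(<u_j, u_j>) where u_j is the displayed integer vector. Then <v, e_j> = <v, u_j> / sqrt(<u_j, u_j>), so |<v, e_j>|^2 = <v, u_j>^2 / <u_j, u_j>.
Coefficients: <v, e_1> = 6/sqrt(3), <v, e_2> = -1/sqrt(7), <v, e_3> = -9/sqrt(1050).
Square and sum: Σ |<v, e_j>|^2 = 611/50.
Compute ||v||^2 = v·v = 18.
Deficit = 18 − 611/50 = 289/50 ≥ 0, confirming Bessel's inequality. (The deficit equals ||v − Σ <v,e_j> e_j||^2, the squared distance from v to span{e_j}.)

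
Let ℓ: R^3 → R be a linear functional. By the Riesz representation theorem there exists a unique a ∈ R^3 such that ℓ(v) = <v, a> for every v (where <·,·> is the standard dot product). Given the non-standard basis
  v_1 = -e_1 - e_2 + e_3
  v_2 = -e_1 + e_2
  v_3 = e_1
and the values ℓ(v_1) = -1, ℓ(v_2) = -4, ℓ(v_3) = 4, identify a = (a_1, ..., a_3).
a = (4, 0, 3)

Write a = (a_1, ..., a_3) in the standard basis. For each basis vector v_i, ℓ(v_i) = <v_i, a> is a linear equation in the a_j's. Collect the n equations into a matrix system V a = ℓ, where row i of V is v_i (expressed in the standard basis). Since V is invertible (lower-triangular with 1s on the diagonal, up to permutation), solve by back-substitution:
  V =
[[-1, -1, 1],
 [-1, 1, 0],
 [1, 0, 0]]
  V a = (-1, -4, 4)
Solving gives a = (4, 0, 3).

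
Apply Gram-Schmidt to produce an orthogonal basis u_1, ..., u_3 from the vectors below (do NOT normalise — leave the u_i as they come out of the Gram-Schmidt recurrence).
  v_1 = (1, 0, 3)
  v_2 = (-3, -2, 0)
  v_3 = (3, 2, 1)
Orthogonal basis:
  u_1 = (1, 0, 3)
  u_2 = (-27/10, -2, 9/10)
  u_3 = (-12/121, 18/121, 4/121)

Apply the Gram-Schmidt recurrence
  u_1 = v_1
  u_i = v_i − Σ_{j<i} ((v_i · u_j) / (u_j · u_j)) · u_j.

Step by step this gives:
  u_1 = (1, 0, 3)
  u_2 = (-27/10, -2, 9/10)
  u_3 = (-12/121, 18/121, 4/121)

Orthogonality check:
  u_2 · u_1 = 0 (should be 0)
  u_3 · u_1 = 0 (should be 0)
  u_3 · u_2 = 0 (should be 0)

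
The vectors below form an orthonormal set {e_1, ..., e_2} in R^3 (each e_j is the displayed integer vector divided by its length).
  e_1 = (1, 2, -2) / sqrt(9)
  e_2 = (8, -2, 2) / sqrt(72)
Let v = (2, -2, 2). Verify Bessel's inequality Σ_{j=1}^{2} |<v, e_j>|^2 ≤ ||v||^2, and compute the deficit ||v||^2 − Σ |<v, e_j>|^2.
Σ |<v, e_j>|^2 = 12; ||v||^2 = 12; deficit = 0

Write each e_j = u_j / sqrt(<u_j, u_j>) where u_j is the displayed integer vector. Then <v, e_j> = <v, u_j> / sqrt(<u_j, u_j>), so |<v, e_j>|^2 = <v, u_j>^2 / <u_j, u_j>.
Coefficients: <v, e_1> = -6/sqrt(9), <v, e_2> = 24/sqrt(72).
Square and sum: Σ |<v, e_j>|^2 = 12.
Compute ||v||^2 = v·v = 12.
Deficit = 12 − 12 = 0 ≥ 0, confirming Bessel's inequality. (The deficit equals ||v − Σ <v,e_j> e_j||^2, the squared distance from v to span{e_j}.)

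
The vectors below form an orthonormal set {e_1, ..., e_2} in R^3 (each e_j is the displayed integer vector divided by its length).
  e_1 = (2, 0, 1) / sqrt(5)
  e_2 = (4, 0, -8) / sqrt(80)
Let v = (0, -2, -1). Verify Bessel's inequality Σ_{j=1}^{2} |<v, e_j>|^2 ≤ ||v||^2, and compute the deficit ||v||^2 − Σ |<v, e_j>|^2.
Σ |<v, e_j>|^2 = 1; ||v||^2 = 5; deficit = 4

Write each e_j = u_j / sqrt(<u_j, u_j>) where u_j is the displayed integer vector. Then <v, e_j> = <v, u_j> / sqrt(<u_j, u_j>), so |<v, e_j>|^2 = <v, u_j>^2 / <u_j, u_j>.
Coefficients: <v, e_1> = -1/sqrt(5), <v, e_2> = 8/sqrt(80).
Square and sum: Σ |<v, e_j>|^2 = 1.
Compute ||v||^2 = v·v = 5.
Deficit = 5 − 1 = 4 ≥ 0, confirming Bessel's inequality. (The deficit equals ||v − Σ <v,e_j> e_j||^2, the squared distance from v to span{e_j}.)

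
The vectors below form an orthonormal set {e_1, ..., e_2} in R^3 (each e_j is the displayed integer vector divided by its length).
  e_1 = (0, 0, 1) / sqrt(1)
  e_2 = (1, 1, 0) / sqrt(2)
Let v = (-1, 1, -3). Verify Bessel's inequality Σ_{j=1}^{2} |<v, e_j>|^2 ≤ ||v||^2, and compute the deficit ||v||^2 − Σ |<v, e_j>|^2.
Σ |<v, e_j>|^2 = 9; ||v||^2 = 11; deficit = 2

Write each e_j = u_j / sqrt(<u_j, u_j>) where u_j is the displayed integer vector. Then <v, e_j> = <v, u_j> / sqrt(<u_j, u_j>), so |<v, e_j>|^2 = <v, u_j>^2 / <u_j, u_j>.
Coefficients: <v, e_1> = -3/sqrt(1), <v, e_2> = 0/sqrt(2).
Square and sum: Σ |<v, e_j>|^2 = 9.
Compute ||v||^2 = v·v = 11.
Deficit = 11 − 9 = 2 ≥ 0, confirming Bessel's inequality. (The deficit equals ||v − Σ <v,e_j> e_j||^2, the squared distance from v to span{e_j}.)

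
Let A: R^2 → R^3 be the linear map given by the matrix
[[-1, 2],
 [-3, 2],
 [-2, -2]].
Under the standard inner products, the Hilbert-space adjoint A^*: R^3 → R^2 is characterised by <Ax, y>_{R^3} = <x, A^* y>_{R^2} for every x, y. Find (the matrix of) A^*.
A^* = A^T =
[[-1, -3, -2],
 [2, 2, -2]]

For real matrices with standard dot products, the defining identity <Ax, y> = <x, A^* y> gives (Ax)^T y = x^T (A^*) y, i.e. x^T A^T y = x^T (A^*) y. Since this holds for all x, y, we must have A^* = A^T. Therefore
A^* =
[[-1, -3, -2],
 [2, 2, -2]].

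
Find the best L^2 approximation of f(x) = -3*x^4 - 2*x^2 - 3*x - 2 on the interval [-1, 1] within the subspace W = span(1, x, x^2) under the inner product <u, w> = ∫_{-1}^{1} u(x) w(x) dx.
g(x) = -32*x^2/7 - 3*x - 61/35

The best approximation g ∈ W is the orthogonal projection of f onto W. Writing g = a_0 + a_1 x + a_2 x^2, the coefficients solve the normal equations G · a = b where
  G_{ij} = <φ_i, φ_j> and b_i = <f, φ_i>, with φ_0 = 1, φ_1 = x, φ_2 = x^2.
G =
  [2, 0, 2/3]
  [0, 2/3, 0]
  [2/3, 0, 2/5],
b = (-98/15, -2, -314/105).
Solving gives a_0 = -61/35, a_1 = -3, a_2 = -32/7, so
  g(x) = -32*x^2/7 - 3*x - 61/35.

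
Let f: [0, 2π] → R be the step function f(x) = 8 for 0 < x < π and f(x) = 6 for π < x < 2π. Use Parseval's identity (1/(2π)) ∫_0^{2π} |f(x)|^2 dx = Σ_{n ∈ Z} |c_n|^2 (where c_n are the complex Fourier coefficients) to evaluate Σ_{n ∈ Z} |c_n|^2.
Σ |c_n|^2 = 50

Parseval equates the L^2 energy of f (normalised by 1/(2π)) with the ℓ^2 sum of its Fourier coefficients: (1/(2π)) ∫_0^{2π} |f|^2 = Σ |c_n|^2.
Compute the left side: (1/(2π)) [∫_0^π 8^2 dx + ∫_π^{2π} 6^2 dx] = (1/(2π)) · (64π + 36π) = (64 + 36)/2 = 50.
So Σ_{n ∈ Z} |c_n|^2 = 50.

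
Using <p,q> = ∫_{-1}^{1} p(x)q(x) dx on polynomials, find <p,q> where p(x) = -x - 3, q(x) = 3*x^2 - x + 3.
<p,q> = -70/3

Expand the product: p(x)·q(x) = -3*x^3 - 8*x^2 - 9.
∫_{-1}^{1} of each monomial x^k gives [2/(k+1) if k even, 0 if k odd]. Integrating term-by-term (or equivalently evaluating the antiderivative F(x) = -3*x^4/4 - 8*x^3/3 - 9*x at the endpoints):
  F(1) − F(−1) = -149/12 − (131/12) = -70/3.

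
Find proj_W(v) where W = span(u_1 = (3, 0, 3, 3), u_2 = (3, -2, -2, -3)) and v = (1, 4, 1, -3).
proj_W(v) = (-5/37, -4/37, -15/37, -17/37)

Set up U = [u_1 | ... | u_2] ∈ R^(4×2). The projector onto W = col(U) is P = U (U^T U)^(-1) U^T.
Compute U^T U =
  [27, -6]
  [-6, 26],
and U^T v = (-3, 2).
Solve U^T U · c = U^T v for the coefficients: c = (-11/111, 2/37). The projection is proj_W(v) = U c.
Check: (v - proj_W(v)) · u_1 = 0  (should be 0).
Check: (v - proj_W(v)) · u_2 = 0  (should be 0).
Result: proj_W(v) = (-5/37, -4/37, -15/37, -17/37).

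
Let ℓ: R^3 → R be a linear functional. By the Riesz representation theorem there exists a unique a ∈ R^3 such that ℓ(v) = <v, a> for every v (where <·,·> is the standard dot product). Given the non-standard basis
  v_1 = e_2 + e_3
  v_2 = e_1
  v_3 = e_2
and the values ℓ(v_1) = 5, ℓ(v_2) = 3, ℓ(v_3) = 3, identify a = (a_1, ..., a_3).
a = (3, 3, 2)

Write a = (a_1, ..., a_3) in the standard basis. For each basis vector v_i, ℓ(v_i) = <v_i, a> is a linear equation in the a_j's. Collect the n equations into a matrix system V a = ℓ, where row i of V is v_i (expressed in the standard basis). Since V is invertible (lower-triangular with 1s on the diagonal, up to permutation), solve by back-substitution:
  V =
[[0, 1, 1],
 [1, 0, 0],
 [0, 1, 0]]
  V a = (5, 3, 3)
Solving gives a = (3, 3, 2).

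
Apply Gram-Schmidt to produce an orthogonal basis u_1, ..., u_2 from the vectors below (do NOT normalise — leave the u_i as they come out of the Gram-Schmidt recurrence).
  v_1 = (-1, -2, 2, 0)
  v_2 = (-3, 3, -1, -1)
Orthogonal basis:
  u_1 = (-1, -2, 2, 0)
  u_2 = (-32/9, 17/9, 1/9, -1)

Apply the Gram-Schmidt recurrence
  u_1 = v_1
  u_i = v_i − Σ_{j<i} ((v_i · u_j) / (u_j · u_j)) · u_j.

Step by step this gives:
  u_1 = (-1, -2, 2, 0)
  u_2 = (-32/9, 17/9, 1/9, -1)

Orthogonality check:
  u_2 · u_1 = 0 (should be 0)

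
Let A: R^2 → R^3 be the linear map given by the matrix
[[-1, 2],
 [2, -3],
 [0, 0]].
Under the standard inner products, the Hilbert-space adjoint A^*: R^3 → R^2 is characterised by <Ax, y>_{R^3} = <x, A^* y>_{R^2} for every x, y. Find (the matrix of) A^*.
A^* = A^T =
[[-1, 2, 0],
 [2, -3, 0]]

For real matrices with standard dot products, the defining identity <Ax, y> = <x, A^* y> gives (Ax)^T y = x^T (A^*) y, i.e. x^T A^T y = x^T (A^*) y. Since this holds for all x, y, we must have A^* = A^T. Therefore
A^* =
[[-1, 2, 0],
 [2, -3, 0]].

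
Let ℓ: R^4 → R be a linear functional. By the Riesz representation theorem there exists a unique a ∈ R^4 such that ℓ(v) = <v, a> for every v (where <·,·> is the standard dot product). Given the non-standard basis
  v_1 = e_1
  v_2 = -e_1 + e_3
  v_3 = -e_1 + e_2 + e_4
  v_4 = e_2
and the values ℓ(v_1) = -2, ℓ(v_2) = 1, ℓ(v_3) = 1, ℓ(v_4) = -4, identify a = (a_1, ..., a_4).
a = (-2, -4, -1, 3)

Write a = (a_1, ..., a_4) in the standard basis. For each basis vector v_i, ℓ(v_i) = <v_i, a> is a linear equation in the a_j's. Collect the n equations into a matrix system V a = ℓ, where row i of V is v_i (expressed in the standard basis). Since V is invertible (lower-triangular with 1s on the diagonal, up to permutation), solve by back-substitution:
  V =
[[1, 0, 0, 0],
 [-1, 0, 1, 0],
 [-1, 1, 0, 1],
 [0, 1, 0, 0]]
  V a = (-2, 1, 1, -4)
Solving gives a = (-2, -4, -1, 3).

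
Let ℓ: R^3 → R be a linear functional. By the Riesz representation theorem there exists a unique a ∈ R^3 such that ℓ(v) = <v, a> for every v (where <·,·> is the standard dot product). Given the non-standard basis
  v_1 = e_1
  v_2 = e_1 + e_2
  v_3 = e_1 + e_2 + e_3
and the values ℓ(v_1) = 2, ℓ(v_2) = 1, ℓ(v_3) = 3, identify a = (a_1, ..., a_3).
a = (2, -1, 2)

Write a = (a_1, ..., a_3) in the standard basis. For each basis vector v_i, ℓ(v_i) = <v_i, a> is a linear equation in the a_j's. Collect the n equations into a matrix system V a = ℓ, where row i of V is v_i (expressed in the standard basis). Since V is invertible (lower-triangular with 1s on the diagonal, up to permutation), solve by back-substitution:
  V =
[[1, 0, 0],
 [1, 1, 0],
 [1, 1, 1]]
  V a = (2, 1, 3)
Solving gives a = (2, -1, 2).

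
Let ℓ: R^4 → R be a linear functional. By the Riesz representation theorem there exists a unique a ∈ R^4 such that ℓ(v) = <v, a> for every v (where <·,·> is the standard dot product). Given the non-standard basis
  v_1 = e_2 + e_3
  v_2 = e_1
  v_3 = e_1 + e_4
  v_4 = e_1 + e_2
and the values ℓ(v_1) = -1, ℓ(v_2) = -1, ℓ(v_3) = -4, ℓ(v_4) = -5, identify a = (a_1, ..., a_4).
a = (-1, -4, 3, -3)

Write a = (a_1, ..., a_4) in the standard basis. For each basis vector v_i, ℓ(v_i) = <v_i, a> is a linear equation in the a_j's. Collect the n equations into a matrix system V a = ℓ, where row i of V is v_i (expressed in the standard basis). Since V is invertible (lower-triangular with 1s on the diagonal, up to permutation), solve by back-substitution:
  V =
[[0, 1, 1, 0],
 [1, 0, 0, 0],
 [1, 0, 0, 1],
 [1, 1, 0, 0]]
  V a = (-1, -1, -4, -5)
Solving gives a = (-1, -4, 3, -3).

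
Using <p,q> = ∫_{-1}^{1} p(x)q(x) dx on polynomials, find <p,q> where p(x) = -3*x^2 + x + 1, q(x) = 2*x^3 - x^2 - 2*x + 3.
<p,q> = 0

Expand the product: p(x)·q(x) = -6*x^5 + 5*x^4 + 7*x^3 - 12*x^2 + x + 3.
∫_{-1}^{1} of each monomial x^k gives [2/(k+1) if k even, 0 if k odd]. Integrating term-by-term (or equivalently evaluating the antiderivative F(x) = -x^6 + x^5 + 7*x^4/4 - 4*x^3 + x^2/2 + 3*x at the endpoints):
  F(1) − F(−1) = 5/4 − (5/4) = 0.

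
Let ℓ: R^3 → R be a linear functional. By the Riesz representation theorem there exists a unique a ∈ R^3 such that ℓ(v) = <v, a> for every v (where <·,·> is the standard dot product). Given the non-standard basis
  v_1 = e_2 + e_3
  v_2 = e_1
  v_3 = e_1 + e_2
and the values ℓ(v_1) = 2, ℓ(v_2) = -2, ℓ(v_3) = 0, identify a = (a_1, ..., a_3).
a = (-2, 2, 0)

Write a = (a_1, ..., a_3) in the standard basis. For each basis vector v_i, ℓ(v_i) = <v_i, a> is a linear equation in the a_j's. Collect the n equations into a matrix system V a = ℓ, where row i of V is v_i (expressed in the standard basis). Since V is invertible (lower-triangular with 1s on the diagonal, up to permutation), solve by back-substitution:
  V =
[[0, 1, 1],
 [1, 0, 0],
 [1, 1, 0]]
  V a = (2, -2, 0)
Solving gives a = (-2, 2, 0).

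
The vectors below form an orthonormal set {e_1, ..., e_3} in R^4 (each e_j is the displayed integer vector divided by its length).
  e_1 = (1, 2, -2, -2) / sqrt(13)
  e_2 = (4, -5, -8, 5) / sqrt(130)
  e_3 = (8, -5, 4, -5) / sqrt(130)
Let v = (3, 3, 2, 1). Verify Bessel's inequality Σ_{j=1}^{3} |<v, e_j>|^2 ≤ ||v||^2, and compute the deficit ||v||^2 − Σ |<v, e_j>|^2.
Σ |<v, e_j>|^2 = 43/13; ||v||^2 = 23; deficit = 256/13

Write each e_j = u_j / sqrt(<u_j, u_j>) where u_j is the displayed integer vector. Then <v, e_j> = <v, u_j> / sqrt(<u_j, u_j>), so |<v, e_j>|^2 = <v, u_j>^2 / <u_j, u_j>.
Coefficients: <v, e_1> = 3/sqrt(13), <v, e_2> = -14/sqrt(130), <v, e_3> = 12/sqrt(130).
Square and sum: Σ |<v, e_j>|^2 = 43/13.
Compute ||v||^2 = v·v = 23.
Deficit = 23 − 43/13 = 256/13 ≥ 0, confirming Bessel's inequality. (The deficit equals ||v − Σ <v,e_j> e_j||^2, the squared distance from v to span{e_j}.)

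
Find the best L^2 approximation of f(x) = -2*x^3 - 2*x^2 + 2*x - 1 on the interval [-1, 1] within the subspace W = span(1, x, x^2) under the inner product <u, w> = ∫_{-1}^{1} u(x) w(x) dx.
g(x) = -2*x^2 + 4*x/5 - 1

The best approximation g ∈ W is the orthogonal projection of f onto W. Writing g = a_0 + a_1 x + a_2 x^2, the coefficients solve the normal equations G · a = b where
  G_{ij} = <φ_i, φ_j> and b_i = <f, φ_i>, with φ_0 = 1, φ_1 = x, φ_2 = x^2.
G =
  [2, 0, 2/3]
  [0, 2/3, 0]
  [2/3, 0, 2/5],
b = (-10/3, 8/15, -22/15).
Solving gives a_0 = -1, a_1 = 4/5, a_2 = -2, so
  g(x) = -2*x^2 + 4*x/5 - 1.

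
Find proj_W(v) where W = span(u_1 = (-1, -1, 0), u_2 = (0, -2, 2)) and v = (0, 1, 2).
proj_W(v) = (1, 0, 1)

Set up U = [u_1 | ... | u_2] ∈ R^(3×2). The projector onto W = col(U) is P = U (U^T U)^(-1) U^T.
Compute U^T U =
  [2, 2]
  [2, 8],
and U^T v = (-1, 2).
Solve U^T U · c = U^T v for the coefficients: c = (-1, 1/2). The projection is proj_W(v) = U c.
Check: (v - proj_W(v)) · u_1 = 0  (should be 0).
Check: (v - proj_W(v)) · u_2 = 0  (should be 0).
Result: proj_W(v) = (1, 0, 1).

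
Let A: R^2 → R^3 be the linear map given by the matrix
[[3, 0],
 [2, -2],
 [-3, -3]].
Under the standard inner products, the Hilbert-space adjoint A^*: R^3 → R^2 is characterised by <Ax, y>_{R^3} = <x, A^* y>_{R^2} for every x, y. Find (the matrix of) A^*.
A^* = A^T =
[[3, 2, -3],
 [0, -2, -3]]

For real matrices with standard dot products, the defining identity <Ax, y> = <x, A^* y> gives (Ax)^T y = x^T (A^*) y, i.e. x^T A^T y = x^T (A^*) y. Since this holds for all x, y, we must have A^* = A^T. Therefore
A^* =
[[3, 2, -3],
 [0, -2, -3]].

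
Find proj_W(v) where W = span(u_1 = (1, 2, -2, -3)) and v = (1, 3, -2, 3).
proj_W(v) = (1/9, 2/9, -2/9, -1/3)

Set up U = [u_1 | ... | u_1] ∈ R^(4×1). The projector onto W = col(U) is P = U (U^T U)^(-1) U^T.
Compute U^T U =
  [18],
and U^T v = (2).
Solve U^T U · c = U^T v for the coefficients: c = (1/9). The projection is proj_W(v) = U c.
Check: (v - proj_W(v)) · u_1 = 0  (should be 0).
Result: proj_W(v) = (1/9, 2/9, -2/9, -1/3).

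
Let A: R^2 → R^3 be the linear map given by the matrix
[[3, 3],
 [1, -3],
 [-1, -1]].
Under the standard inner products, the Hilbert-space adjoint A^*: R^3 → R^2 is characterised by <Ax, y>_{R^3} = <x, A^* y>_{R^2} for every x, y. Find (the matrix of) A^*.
A^* = A^T =
[[3, 1, -1],
 [3, -3, -1]]

For real matrices with standard dot products, the defining identity <Ax, y> = <x, A^* y> gives (Ax)^T y = x^T (A^*) y, i.e. x^T A^T y = x^T (A^*) y. Since this holds for all x, y, we must have A^* = A^T. Therefore
A^* =
[[3, 1, -1],
 [3, -3, -1]].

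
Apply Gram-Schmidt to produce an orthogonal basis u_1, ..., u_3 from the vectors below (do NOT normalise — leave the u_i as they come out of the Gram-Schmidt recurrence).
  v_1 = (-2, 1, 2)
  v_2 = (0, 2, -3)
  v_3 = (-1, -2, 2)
Orthogonal basis:
  u_1 = (-2, 1, 2)
  u_2 = (-8/9, 22/9, -19/9)
  u_3 = (-77/101, -66/101, -44/101)

Apply the Gram-Schmidt recurrence
  u_1 = v_1
  u_i = v_i − Σ_{j<i} ((v_i · u_j) / (u_j · u_j)) · u_j.

Step by step this gives:
  u_1 = (-2, 1, 2)
  u_2 = (-8/9, 22/9, -19/9)
  u_3 = (-77/101, -66/101, -44/101)

Orthogonality check:
  u_2 · u_1 = 0 (should be 0)
  u_3 · u_1 = 0 (should be 0)
  u_3 · u_2 = 0 (should be 0)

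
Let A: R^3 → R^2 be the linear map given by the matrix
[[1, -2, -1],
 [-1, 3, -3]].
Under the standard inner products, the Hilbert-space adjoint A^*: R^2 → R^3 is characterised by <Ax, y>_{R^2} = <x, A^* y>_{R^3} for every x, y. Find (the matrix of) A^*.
A^* = A^T =
[[1, -1],
 [-2, 3],
 [-1, -3]]

For real matrices with standard dot products, the defining identity <Ax, y> = <x, A^* y> gives (Ax)^T y = x^T (A^*) y, i.e. x^T A^T y = x^T (A^*) y. Since this holds for all x, y, we must have A^* = A^T. Therefore
A^* =
[[1, -1],
 [-2, 3],
 [-1, -3]].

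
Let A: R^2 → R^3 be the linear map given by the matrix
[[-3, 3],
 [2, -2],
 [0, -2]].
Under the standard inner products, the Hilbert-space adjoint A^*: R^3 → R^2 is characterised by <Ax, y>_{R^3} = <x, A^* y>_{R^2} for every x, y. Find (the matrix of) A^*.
A^* = A^T =
[[-3, 2, 0],
 [3, -2, -2]]

For real matrices with standard dot products, the defining identity <Ax, y> = <x, A^* y> gives (Ax)^T y = x^T (A^*) y, i.e. x^T A^T y = x^T (A^*) y. Since this holds for all x, y, we must have A^* = A^T. Therefore
A^* =
[[-3, 2, 0],
 [3, -2, -2]].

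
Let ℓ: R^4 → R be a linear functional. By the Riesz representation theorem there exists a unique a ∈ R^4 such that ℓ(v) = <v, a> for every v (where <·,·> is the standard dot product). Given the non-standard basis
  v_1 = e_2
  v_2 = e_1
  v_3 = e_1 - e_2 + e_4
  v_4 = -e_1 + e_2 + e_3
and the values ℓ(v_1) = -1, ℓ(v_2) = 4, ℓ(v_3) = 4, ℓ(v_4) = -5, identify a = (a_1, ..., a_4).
a = (4, -1, 0, -1)

Write a = (a_1, ..., a_4) in the standard basis. For each basis vector v_i, ℓ(v_i) = <v_i, a> is a linear equation in the a_j's. Collect the n equations into a matrix system V a = ℓ, where row i of V is v_i (expressed in the standard basis). Since V is invertible (lower-triangular with 1s on the diagonal, up to permutation), solve by back-substitution:
  V =
[[0, 1, 0, 0],
 [1, 0, 0, 0],
 [1, -1, 0, 1],
 [-1, 1, 1, 0]]
  V a = (-1, 4, 4, -5)
Solving gives a = (4, -1, 0, -1).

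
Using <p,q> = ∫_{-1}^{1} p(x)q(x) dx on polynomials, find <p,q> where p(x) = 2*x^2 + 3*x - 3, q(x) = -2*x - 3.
<p,q> = 10

Expand the product: p(x)·q(x) = -4*x^3 - 12*x^2 - 3*x + 9.
∫_{-1}^{1} of each monomial x^k gives [2/(k+1) if k even, 0 if k odd]. Integrating term-by-term (or equivalently evaluating the antiderivative F(x) = -x^4 - 4*x^3 - 3*x^2/2 + 9*x at the endpoints):
  F(1) − F(−1) = 5/2 − (-15/2) = 10.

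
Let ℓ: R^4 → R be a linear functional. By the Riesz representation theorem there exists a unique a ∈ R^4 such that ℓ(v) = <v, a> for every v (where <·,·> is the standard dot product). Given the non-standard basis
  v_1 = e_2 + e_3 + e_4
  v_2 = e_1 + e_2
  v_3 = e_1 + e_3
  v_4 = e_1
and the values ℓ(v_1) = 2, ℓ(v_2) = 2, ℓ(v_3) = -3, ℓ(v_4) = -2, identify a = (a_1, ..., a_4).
a = (-2, 4, -1, -1)

Write a = (a_1, ..., a_4) in the standard basis. For each basis vector v_i, ℓ(v_i) = <v_i, a> is a linear equation in the a_j's. Collect the n equations into a matrix system V a = ℓ, where row i of V is v_i (expressed in the standard basis). Since V is invertible (lower-triangular with 1s on the diagonal, up to permutation), solve by back-substitution:
  V =
[[0, 1, 1, 1],
 [1, 1, 0, 0],
 [1, 0, 1, 0],
 [1, 0, 0, 0]]
  V a = (2, 2, -3, -2)
Solving gives a = (-2, 4, -1, -1).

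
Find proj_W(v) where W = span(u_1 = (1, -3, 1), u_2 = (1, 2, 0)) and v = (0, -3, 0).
proj_W(v) = (-1/5, -29/10, 1/2)

Set up U = [u_1 | ... | u_2] ∈ R^(3×2). The projector onto W = col(U) is P = U (U^T U)^(-1) U^T.
Compute U^T U =
  [11, -5]
  [-5, 5],
and U^T v = (9, -6).
Solve U^T U · c = U^T v for the coefficients: c = (1/2, -7/10). The projection is proj_W(v) = U c.
Check: (v - proj_W(v)) · u_1 = 0  (should be 0).
Check: (v - proj_W(v)) · u_2 = 0  (should be 0).
Result: proj_W(v) = (-1/5, -29/10, 1/2).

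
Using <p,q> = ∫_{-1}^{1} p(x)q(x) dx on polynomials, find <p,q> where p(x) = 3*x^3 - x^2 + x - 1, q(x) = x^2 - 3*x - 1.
<p,q> = -4

Expand the product: p(x)·q(x) = 3*x^5 - 10*x^4 + x^3 - 3*x^2 + 2*x + 1.
∫_{-1}^{1} of each monomial x^k gives [2/(k+1) if k even, 0 if k odd]. Integrating term-by-term (or equivalently evaluating the antiderivative F(x) = x^6/2 - 2*x^5 + x^4/4 - x^3 + x^2 + x at the endpoints):
  F(1) − F(−1) = -1/4 − (15/4) = -4.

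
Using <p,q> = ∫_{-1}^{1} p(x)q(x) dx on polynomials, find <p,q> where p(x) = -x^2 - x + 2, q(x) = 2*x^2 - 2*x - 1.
<p,q> = -2/15

Expand the product: p(x)·q(x) = -2*x^4 + 7*x^2 - 3*x - 2.
∫_{-1}^{1} of each monomial x^k gives [2/(k+1) if k even, 0 if k odd]. Integrating term-by-term (or equivalently evaluating the antiderivative F(x) = -2*x^5/5 + 7*x^3/3 - 3*x^2/2 - 2*x at the endpoints):
  F(1) − F(−1) = -47/30 − (-43/30) = -2/15.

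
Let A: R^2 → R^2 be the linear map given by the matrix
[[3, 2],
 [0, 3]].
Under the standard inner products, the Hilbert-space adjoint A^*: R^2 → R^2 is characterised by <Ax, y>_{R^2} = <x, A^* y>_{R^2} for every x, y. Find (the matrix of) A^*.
A^* = A^T =
[[3, 0],
 [2, 3]]

For real matrices with standard dot products, the defining identity <Ax, y> = <x, A^* y> gives (Ax)^T y = x^T (A^*) y, i.e. x^T A^T y = x^T (A^*) y. Since this holds for all x, y, we must have A^* = A^T. Therefore
A^* =
[[3, 0],
 [2, 3]].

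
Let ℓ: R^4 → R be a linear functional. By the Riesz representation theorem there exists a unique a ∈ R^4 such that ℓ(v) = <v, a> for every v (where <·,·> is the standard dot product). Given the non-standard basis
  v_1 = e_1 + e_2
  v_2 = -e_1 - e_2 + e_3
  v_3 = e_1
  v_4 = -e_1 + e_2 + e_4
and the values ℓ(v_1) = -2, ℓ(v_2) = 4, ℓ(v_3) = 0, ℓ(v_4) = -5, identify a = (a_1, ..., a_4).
a = (0, -2, 2, -3)

Write a = (a_1, ..., a_4) in the standard basis. For each basis vector v_i, ℓ(v_i) = <v_i, a> is a linear equation in the a_j's. Collect the n equations into a matrix system V a = ℓ, where row i of V is v_i (expressed in the standard basis). Since V is invertible (lower-triangular with 1s on the diagonal, up to permutation), solve by back-substitution:
  V =
[[1, 1, 0, 0],
 [-1, -1, 1, 0],
 [1, 0, 0, 0],
 [-1, 1, 0, 1]]
  V a = (-2, 4, 0, -5)
Solving gives a = (0, -2, 2, -3).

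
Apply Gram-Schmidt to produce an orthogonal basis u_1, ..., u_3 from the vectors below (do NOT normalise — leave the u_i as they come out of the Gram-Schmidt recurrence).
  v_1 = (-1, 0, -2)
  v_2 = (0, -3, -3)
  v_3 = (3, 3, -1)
Orthogonal basis:
  u_1 = (-1, 0, -2)
  u_2 = (6/5, -3, -3/5)
  u_3 = (10/3, 5/3, -5/3)

Apply the Gram-Schmidt recurrence
  u_1 = v_1
  u_i = v_i − Σ_{j<i} ((v_i · u_j) / (u_j · u_j)) · u_j.

Step by step this gives:
  u_1 = (-1, 0, -2)
  u_2 = (6/5, -3, -3/5)
  u_3 = (10/3, 5/3, -5/3)

Orthogonality check:
  u_2 · u_1 = 0 (should be 0)
  u_3 · u_1 = 0 (should be 0)
  u_3 · u_2 = 0 (should be 0)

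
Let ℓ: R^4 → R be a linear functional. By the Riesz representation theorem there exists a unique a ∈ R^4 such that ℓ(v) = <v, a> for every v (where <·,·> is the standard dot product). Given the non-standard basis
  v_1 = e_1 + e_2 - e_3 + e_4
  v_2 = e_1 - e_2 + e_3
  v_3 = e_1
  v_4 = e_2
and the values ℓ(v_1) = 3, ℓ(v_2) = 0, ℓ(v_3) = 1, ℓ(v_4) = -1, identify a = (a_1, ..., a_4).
a = (1, -1, -2, 1)

Write a = (a_1, ..., a_4) in the standard basis. For each basis vector v_i, ℓ(v_i) = <v_i, a> is a linear equation in the a_j's. Collect the n equations into a matrix system V a = ℓ, where row i of V is v_i (expressed in the standard basis). Since V is invertible (lower-triangular with 1s on the diagonal, up to permutation), solve by back-substitution:
  V =
[[1, 1, -1, 1],
 [1, -1, 1, 0],
 [1, 0, 0, 0],
 [0, 1, 0, 0]]
  V a = (3, 0, 1, -1)
Solving gives a = (1, -1, -2, 1).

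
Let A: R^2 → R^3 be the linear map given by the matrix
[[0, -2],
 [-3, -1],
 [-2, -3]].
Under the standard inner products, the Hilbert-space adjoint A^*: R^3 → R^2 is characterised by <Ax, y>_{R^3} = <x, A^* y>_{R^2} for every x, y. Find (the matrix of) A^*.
A^* = A^T =
[[0, -3, -2],
 [-2, -1, -3]]

For real matrices with standard dot products, the defining identity <Ax, y> = <x, A^* y> gives (Ax)^T y = x^T (A^*) y, i.e. x^T A^T y = x^T (A^*) y. Since this holds for all x, y, we must have A^* = A^T. Therefore
A^* =
[[0, -3, -2],
 [-2, -1, -3]].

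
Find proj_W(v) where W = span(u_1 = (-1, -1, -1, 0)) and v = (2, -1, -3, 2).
proj_W(v) = (-2/3, -2/3, -2/3, 0)

Set up U = [u_1 | ... | u_1] ∈ R^(4×1). The projector onto W = col(U) is P = U (U^T U)^(-1) U^T.
Compute U^T U =
  [3],
and U^T v = (2).
Solve U^T U · c = U^T v for the coefficients: c = (2/3). The projection is proj_W(v) = U c.
Check: (v - proj_W(v)) · u_1 = 0  (should be 0).
Result: proj_W(v) = (-2/3, -2/3, -2/3, 0).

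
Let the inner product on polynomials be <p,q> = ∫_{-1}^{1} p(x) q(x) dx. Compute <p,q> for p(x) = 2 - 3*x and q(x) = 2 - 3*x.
<p,q> = 14

Expand the product: p(x)·q(x) = 9*x^2 - 12*x + 4.
∫_{-1}^{1} of each monomial x^k gives [2/(k+1) if k even, 0 if k odd]. Integrating term-by-term (or equivalently evaluating the antiderivative F(x) = 3*x^3 - 6*x^2 + 4*x at the endpoints):
  F(1) − F(−1) = 1 − (-13) = 14.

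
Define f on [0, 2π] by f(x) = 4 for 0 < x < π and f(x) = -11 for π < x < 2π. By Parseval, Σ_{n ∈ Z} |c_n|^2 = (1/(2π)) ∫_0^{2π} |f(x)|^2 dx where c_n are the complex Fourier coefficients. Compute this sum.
Σ |c_n|^2 = 137/2

Parseval equates the L^2 energy of f (normalised by 1/(2π)) with the ℓ^2 sum of its Fourier coefficients: (1/(2π)) ∫_0^{2π} |f|^2 = Σ |c_n|^2.
Compute the left side: (1/(2π)) [∫_0^π 4^2 dx + ∫_π^{2π} (-11)^2 dx] = (1/(2π)) · (16π + 121π) = (16 + 121)/2 = 137/2.
So Σ_{n ∈ Z} |c_n|^2 = 137/2.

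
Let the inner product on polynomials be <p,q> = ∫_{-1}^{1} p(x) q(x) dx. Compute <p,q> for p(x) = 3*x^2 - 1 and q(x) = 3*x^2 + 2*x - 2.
<p,q> = 8/5

Expand the product: p(x)·q(x) = 9*x^4 + 6*x^3 - 9*x^2 - 2*x + 2.
∫_{-1}^{1} of each monomial x^k gives [2/(k+1) if k even, 0 if k odd]. Integrating term-by-term (or equivalently evaluating the antiderivative F(x) = 9*x^5/5 + 3*x^4/2 - 3*x^3 - x^2 + 2*x at the endpoints):
  F(1) − F(−1) = 13/10 − (-3/10) = 8/5.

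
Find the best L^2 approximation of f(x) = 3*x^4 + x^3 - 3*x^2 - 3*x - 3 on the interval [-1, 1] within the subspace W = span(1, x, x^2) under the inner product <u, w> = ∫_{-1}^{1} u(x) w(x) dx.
g(x) = -3*x^2/7 - 12*x/5 - 114/35

The best approximation g ∈ W is the orthogonal projection of f onto W. Writing g = a_0 + a_1 x + a_2 x^2, the coefficients solve the normal equations G · a = b where
  G_{ij} = <φ_i, φ_j> and b_i = <f, φ_i>, with φ_0 = 1, φ_1 = x, φ_2 = x^2.
G =
  [2, 0, 2/3]
  [0, 2/3, 0]
  [2/3, 0, 2/5],
b = (-34/5, -8/5, -82/35).
Solving gives a_0 = -114/35, a_1 = -12/5, a_2 = -3/7, so
  g(x) = -3*x^2/7 - 12*x/5 - 114/35.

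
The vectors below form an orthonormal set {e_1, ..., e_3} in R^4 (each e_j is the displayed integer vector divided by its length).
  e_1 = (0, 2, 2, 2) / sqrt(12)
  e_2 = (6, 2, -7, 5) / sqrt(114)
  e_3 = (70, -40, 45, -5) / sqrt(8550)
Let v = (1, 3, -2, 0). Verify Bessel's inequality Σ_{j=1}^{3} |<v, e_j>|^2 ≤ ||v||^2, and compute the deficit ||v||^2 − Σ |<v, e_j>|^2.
Σ |<v, e_j>|^2 = 77/9; ||v||^2 = 14; deficit = 49/9

Write each e_j = u_j / sqrt(<u_j, u_j>) where u_j is the displayed integer vector. Then <v, e_j> = <v, u_j> / sqrt(<u_j, u_j>), so |<v, e_j>|^2 = <v, u_j>^2 / <u_j, u_j>.
Coefficients: <v, e_1> = 2/sqrt(12), <v, e_2> = 26/sqrt(114), <v, e_3> = -140/sqrt(8550).
Square and sum: Σ |<v, e_j>|^2 = 77/9.
Compute ||v||^2 = v·v = 14.
Deficit = 14 − 77/9 = 49/9 ≥ 0, confirming Bessel's inequality. (The deficit equals ||v − Σ <v,e_j> e_j||^2, the squared distance from v to span{e_j}.)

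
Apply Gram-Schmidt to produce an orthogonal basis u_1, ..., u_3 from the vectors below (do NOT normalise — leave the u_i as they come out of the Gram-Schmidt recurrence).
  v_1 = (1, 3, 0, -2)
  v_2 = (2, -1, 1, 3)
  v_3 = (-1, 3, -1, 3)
Orthogonal basis:
  u_1 = (1, 3, 0, -2)
  u_2 = (5/2, 1/2, 1, 2)
  u_3 = (-324/161, 386/161, -31/23, 417/161)

Apply the Gram-Schmidt recurrence
  u_1 = v_1
  u_i = v_i − Σ_{j<i} ((v_i · u_j) / (u_j · u_j)) · u_j.

Step by step this gives:
  u_1 = (1, 3, 0, -2)
  u_2 = (5/2, 1/2, 1, 2)
  u_3 = (-324/161, 386/161, -31/23, 417/161)

Orthogonality check:
  u_2 · u_1 = 0 (should be 0)
  u_3 · u_1 = 0 (should be 0)
  u_3 · u_2 = 0 (should be 0)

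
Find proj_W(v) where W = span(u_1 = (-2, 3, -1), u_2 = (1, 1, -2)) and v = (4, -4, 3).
proj_W(v) = (3, -5, 2)

Set up U = [u_1 | ... | u_2] ∈ R^(3×2). The projector onto W = col(U) is P = U (U^T U)^(-1) U^T.
Compute U^T U =
  [14, 3]
  [3, 6],
and U^T v = (-23, -6).
Solve U^T U · c = U^T v for the coefficients: c = (-8/5, -1/5). The projection is proj_W(v) = U c.
Check: (v - proj_W(v)) · u_1 = 0  (should be 0).
Check: (v - proj_W(v)) · u_2 = 0  (should be 0).
Result: proj_W(v) = (3, -5, 2).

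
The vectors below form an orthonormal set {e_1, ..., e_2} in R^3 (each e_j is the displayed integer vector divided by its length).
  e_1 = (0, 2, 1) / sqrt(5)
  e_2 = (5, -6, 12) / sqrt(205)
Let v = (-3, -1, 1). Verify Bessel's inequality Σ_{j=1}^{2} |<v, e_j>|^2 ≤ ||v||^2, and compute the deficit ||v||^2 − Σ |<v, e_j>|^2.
Σ |<v, e_j>|^2 = 10/41; ||v||^2 = 11; deficit = 441/41

Write each e_j = u_j / sqrt(<u_j, u_j>) where u_j is the displayed integer vector. Then <v, e_j> = <v, u_j> / sqrt(<u_j, u_j>), so |<v, e_j>|^2 = <v, u_j>^2 / <u_j, u_j>.
Coefficients: <v, e_1> = -1/sqrt(5), <v, e_2> = 3/sqrt(205).
Square and sum: Σ |<v, e_j>|^2 = 10/41.
Compute ||v||^2 = v·v = 11.
Deficit = 11 − 10/41 = 441/41 ≥ 0, confirming Bessel's inequality. (The deficit equals ||v − Σ <v,e_j> e_j||^2, the squared distance from v to span{e_j}.)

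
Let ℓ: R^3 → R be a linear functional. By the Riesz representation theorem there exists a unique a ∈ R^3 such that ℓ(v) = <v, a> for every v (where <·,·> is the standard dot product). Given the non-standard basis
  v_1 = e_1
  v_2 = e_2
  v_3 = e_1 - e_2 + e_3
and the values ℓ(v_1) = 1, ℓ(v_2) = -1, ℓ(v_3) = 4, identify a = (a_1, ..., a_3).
a = (1, -1, 2)

Write a = (a_1, ..., a_3) in the standard basis. For each basis vector v_i, ℓ(v_i) = <v_i, a> is a linear equation in the a_j's. Collect the n equations into a matrix system V a = ℓ, where row i of V is v_i (expressed in the standard basis). Since V is invertible (lower-triangular with 1s on the diagonal, up to permutation), solve by back-substitution:
  V =
[[1, 0, 0],
 [0, 1, 0],
 [1, -1, 1]]
  V a = (1, -1, 4)
Solving gives a = (1, -1, 2).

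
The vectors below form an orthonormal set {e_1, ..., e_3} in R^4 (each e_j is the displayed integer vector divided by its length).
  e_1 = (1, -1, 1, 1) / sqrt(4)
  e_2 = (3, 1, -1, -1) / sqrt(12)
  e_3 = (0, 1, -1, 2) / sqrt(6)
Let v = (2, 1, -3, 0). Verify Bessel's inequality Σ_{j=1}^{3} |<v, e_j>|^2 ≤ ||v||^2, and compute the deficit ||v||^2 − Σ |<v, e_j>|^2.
Σ |<v, e_j>|^2 = 12; ||v||^2 = 14; deficit = 2

Write each e_j = u_j / sqrt(<u_j, u_j>) where u_j is the displayed integer vector. Then <v, e_j> = <v, u_j> / sqrt(<u_j, u_j>), so |<v, e_j>|^2 = <v, u_j>^2 / <u_j, u_j>.
Coefficients: <v, e_1> = -2/sqrt(4), <v, e_2> = 10/sqrt(12), <v, e_3> = 4/sqrt(6).
Square and sum: Σ |<v, e_j>|^2 = 12.
Compute ||v||^2 = v·v = 14.
Deficit = 14 − 12 = 2 ≥ 0, confirming Bessel's inequality. (The deficit equals ||v − Σ <v,e_j> e_j||^2, the squared distance from v to span{e_j}.)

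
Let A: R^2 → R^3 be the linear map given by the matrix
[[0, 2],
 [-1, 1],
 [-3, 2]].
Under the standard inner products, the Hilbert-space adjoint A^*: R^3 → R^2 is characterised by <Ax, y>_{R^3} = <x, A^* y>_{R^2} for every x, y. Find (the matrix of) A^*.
A^* = A^T =
[[0, -1, -3],
 [2, 1, 2]]

For real matrices with standard dot products, the defining identity <Ax, y> = <x, A^* y> gives (Ax)^T y = x^T (A^*) y, i.e. x^T A^T y = x^T (A^*) y. Since this holds for all x, y, we must have A^* = A^T. Therefore
A^* =
[[0, -1, -3],
 [2, 1, 2]].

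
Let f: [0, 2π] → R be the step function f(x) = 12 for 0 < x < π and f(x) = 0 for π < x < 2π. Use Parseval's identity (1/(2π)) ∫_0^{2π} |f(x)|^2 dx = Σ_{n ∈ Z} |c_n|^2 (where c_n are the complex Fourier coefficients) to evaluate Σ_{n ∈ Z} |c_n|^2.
Σ |c_n|^2 = 72

Parseval equates the L^2 energy of f (normalised by 1/(2π)) with the ℓ^2 sum of its Fourier coefficients: (1/(2π)) ∫_0^{2π} |f|^2 = Σ |c_n|^2.
Compute the left side: (1/(2π)) [∫_0^π 12^2 dx + ∫_π^{2π} 0^2 dx] = (1/(2π)) · (144π + 0π) = (144 + 0)/2 = 72.
So Σ_{n ∈ Z} |c_n|^2 = 72.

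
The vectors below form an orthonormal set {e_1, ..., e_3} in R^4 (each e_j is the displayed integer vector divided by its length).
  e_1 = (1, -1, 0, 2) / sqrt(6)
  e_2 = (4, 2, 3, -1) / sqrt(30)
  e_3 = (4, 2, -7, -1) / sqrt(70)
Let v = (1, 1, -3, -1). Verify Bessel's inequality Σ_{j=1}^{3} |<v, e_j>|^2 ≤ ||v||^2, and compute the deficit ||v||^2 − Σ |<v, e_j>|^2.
Σ |<v, e_j>|^2 = 12; ||v||^2 = 12; deficit = 0

Write each e_j = u_j / sqrt(<u_j, u_j>) where u_j is the displayed integer vector. Then <v, e_j> = <v, u_j> / sqrt(<u_j, u_j>), so |<v, e_j>|^2 = <v, u_j>^2 / <u_j, u_j>.
Coefficients: <v, e_1> = -2/sqrt(6), <v, e_2> = -2/sqrt(30), <v, e_3> = 28/sqrt(70).
Square and sum: Σ |<v, e_j>|^2 = 12.
Compute ||v||^2 = v·v = 12.
Deficit = 12 − 12 = 0 ≥ 0, confirming Bessel's inequality. (The deficit equals ||v − Σ <v,e_j> e_j||^2, the squared distance from v to span{e_j}.)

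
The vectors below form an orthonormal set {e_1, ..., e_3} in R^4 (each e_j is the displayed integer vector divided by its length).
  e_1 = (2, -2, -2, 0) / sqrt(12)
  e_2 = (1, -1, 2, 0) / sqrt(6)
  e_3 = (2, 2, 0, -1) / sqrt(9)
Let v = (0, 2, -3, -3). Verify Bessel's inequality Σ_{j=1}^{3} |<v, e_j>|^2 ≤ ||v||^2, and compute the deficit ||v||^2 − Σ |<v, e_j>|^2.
Σ |<v, e_j>|^2 = 148/9; ||v||^2 = 22; deficit = 50/9

Write each e_j = u_j / sqrt(<u_j, u_j>) where u_j is the displayed integer vector. Then <v, e_j> = <v, u_j> / sqrt(<u_j, u_j>), so |<v, e_j>|^2 = <v, u_j>^2 / <u_j, u_j>.
Coefficients: <v, e_1> = 2/sqrt(12), <v, e_2> = -8/sqrt(6), <v, e_3> = 7/sqrt(9).
Square and sum: Σ |<v, e_j>|^2 = 148/9.
Compute ||v||^2 = v·v = 22.
Deficit = 22 − 148/9 = 50/9 ≥ 0, confirming Bessel's inequality. (The deficit equals ||v − Σ <v,e_j> e_j||^2, the squared distance from v to span{e_j}.)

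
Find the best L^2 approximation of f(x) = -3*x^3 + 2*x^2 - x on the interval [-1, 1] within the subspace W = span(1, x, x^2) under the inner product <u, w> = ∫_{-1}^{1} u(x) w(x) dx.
g(x) = 2*x^2 - 14*x/5

The best approximation g ∈ W is the orthogonal projection of f onto W. Writing g = a_0 + a_1 x + a_2 x^2, the coefficients solve the normal equations G · a = b where
  G_{ij} = <φ_i, φ_j> and b_i = <f, φ_i>, with φ_0 = 1, φ_1 = x, φ_2 = x^2.
G =
  [2, 0, 2/3]
  [0, 2/3, 0]
  [2/3, 0, 2/5],
b = (4/3, -28/15, 4/5).
Solving gives a_0 = 0, a_1 = -14/5, a_2 = 2, so
  g(x) = 2*x^2 - 14*x/5.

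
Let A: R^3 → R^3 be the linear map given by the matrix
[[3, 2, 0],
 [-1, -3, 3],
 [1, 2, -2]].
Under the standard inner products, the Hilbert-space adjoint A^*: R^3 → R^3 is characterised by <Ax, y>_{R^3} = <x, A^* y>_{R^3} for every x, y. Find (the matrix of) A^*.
A^* = A^T =
[[3, -1, 1],
 [2, -3, 2],
 [0, 3, -2]]

For real matrices with standard dot products, the defining identity <Ax, y> = <x, A^* y> gives (Ax)^T y = x^T (A^*) y, i.e. x^T A^T y = x^T (A^*) y. Since this holds for all x, y, we must have A^* = A^T. Therefore
A^* =
[[3, -1, 1],
 [2, -3, 2],
 [0, 3, -2]].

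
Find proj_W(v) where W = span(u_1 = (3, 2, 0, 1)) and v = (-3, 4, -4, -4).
proj_W(v) = (-15/14, -5/7, 0, -5/14)

Set up U = [u_1 | ... | u_1] ∈ R^(4×1). The projector onto W = col(U) is P = U (U^T U)^(-1) U^T.
Compute U^T U =
  [14],
and U^T v = (-5).
Solve U^T U · c = U^T v for the coefficients: c = (-5/14). The projection is proj_W(v) = U c.
Check: (v - proj_W(v)) · u_1 = 0  (should be 0).
Result: proj_W(v) = (-15/14, -5/7, 0, -5/14).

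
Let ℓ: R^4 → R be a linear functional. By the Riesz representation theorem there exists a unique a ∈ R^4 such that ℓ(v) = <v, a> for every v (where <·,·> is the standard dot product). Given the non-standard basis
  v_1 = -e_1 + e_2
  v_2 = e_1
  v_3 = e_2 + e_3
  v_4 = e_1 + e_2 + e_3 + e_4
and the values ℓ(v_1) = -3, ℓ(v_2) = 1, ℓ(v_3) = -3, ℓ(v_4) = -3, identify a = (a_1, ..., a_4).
a = (1, -2, -1, -1)

Write a = (a_1, ..., a_4) in the standard basis. For each basis vector v_i, ℓ(v_i) = <v_i, a> is a linear equation in the a_j's. Collect the n equations into a matrix system V a = ℓ, where row i of V is v_i (expressed in the standard basis). Since V is invertible (lower-triangular with 1s on the diagonal, up to permutation), solve by back-substitution:
  V =
[[-1, 1, 0, 0],
 [1, 0, 0, 0],
 [0, 1, 1, 0],
 [1, 1, 1, 1]]
  V a = (-3, 1, -3, -3)
Solving gives a = (1, -2, -1, -1).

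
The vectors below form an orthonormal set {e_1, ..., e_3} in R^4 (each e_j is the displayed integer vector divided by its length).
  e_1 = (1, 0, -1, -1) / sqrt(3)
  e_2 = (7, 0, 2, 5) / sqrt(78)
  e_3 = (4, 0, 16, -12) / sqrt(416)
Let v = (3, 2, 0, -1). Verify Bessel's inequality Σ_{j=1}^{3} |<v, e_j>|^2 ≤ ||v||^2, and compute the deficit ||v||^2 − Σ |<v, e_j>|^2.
Σ |<v, e_j>|^2 = 10; ||v||^2 = 14; deficit = 4

Write each e_j = u_j / sqrt(<u_j, u_j>) where u_j is the displayed integer vector. Then <v, e_j> = <v, u_j> / sqrt(<u_j, u_j>), so |<v, e_j>|^2 = <v, u_j>^2 / <u_j, u_j>.
Coefficients: <v, e_1> = 4/sqrt(3), <v, e_2> = 16/sqrt(78), <v, e_3> = 24/sqrt(416).
Square and sum: Σ |<v, e_j>|^2 = 10.
Compute ||v||^2 = v·v = 14.
Deficit = 14 − 10 = 4 ≥ 0, confirming Bessel's inequality. (The deficit equals ||v − Σ <v,e_j> e_j||^2, the squared distance from v to span{e_j}.)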